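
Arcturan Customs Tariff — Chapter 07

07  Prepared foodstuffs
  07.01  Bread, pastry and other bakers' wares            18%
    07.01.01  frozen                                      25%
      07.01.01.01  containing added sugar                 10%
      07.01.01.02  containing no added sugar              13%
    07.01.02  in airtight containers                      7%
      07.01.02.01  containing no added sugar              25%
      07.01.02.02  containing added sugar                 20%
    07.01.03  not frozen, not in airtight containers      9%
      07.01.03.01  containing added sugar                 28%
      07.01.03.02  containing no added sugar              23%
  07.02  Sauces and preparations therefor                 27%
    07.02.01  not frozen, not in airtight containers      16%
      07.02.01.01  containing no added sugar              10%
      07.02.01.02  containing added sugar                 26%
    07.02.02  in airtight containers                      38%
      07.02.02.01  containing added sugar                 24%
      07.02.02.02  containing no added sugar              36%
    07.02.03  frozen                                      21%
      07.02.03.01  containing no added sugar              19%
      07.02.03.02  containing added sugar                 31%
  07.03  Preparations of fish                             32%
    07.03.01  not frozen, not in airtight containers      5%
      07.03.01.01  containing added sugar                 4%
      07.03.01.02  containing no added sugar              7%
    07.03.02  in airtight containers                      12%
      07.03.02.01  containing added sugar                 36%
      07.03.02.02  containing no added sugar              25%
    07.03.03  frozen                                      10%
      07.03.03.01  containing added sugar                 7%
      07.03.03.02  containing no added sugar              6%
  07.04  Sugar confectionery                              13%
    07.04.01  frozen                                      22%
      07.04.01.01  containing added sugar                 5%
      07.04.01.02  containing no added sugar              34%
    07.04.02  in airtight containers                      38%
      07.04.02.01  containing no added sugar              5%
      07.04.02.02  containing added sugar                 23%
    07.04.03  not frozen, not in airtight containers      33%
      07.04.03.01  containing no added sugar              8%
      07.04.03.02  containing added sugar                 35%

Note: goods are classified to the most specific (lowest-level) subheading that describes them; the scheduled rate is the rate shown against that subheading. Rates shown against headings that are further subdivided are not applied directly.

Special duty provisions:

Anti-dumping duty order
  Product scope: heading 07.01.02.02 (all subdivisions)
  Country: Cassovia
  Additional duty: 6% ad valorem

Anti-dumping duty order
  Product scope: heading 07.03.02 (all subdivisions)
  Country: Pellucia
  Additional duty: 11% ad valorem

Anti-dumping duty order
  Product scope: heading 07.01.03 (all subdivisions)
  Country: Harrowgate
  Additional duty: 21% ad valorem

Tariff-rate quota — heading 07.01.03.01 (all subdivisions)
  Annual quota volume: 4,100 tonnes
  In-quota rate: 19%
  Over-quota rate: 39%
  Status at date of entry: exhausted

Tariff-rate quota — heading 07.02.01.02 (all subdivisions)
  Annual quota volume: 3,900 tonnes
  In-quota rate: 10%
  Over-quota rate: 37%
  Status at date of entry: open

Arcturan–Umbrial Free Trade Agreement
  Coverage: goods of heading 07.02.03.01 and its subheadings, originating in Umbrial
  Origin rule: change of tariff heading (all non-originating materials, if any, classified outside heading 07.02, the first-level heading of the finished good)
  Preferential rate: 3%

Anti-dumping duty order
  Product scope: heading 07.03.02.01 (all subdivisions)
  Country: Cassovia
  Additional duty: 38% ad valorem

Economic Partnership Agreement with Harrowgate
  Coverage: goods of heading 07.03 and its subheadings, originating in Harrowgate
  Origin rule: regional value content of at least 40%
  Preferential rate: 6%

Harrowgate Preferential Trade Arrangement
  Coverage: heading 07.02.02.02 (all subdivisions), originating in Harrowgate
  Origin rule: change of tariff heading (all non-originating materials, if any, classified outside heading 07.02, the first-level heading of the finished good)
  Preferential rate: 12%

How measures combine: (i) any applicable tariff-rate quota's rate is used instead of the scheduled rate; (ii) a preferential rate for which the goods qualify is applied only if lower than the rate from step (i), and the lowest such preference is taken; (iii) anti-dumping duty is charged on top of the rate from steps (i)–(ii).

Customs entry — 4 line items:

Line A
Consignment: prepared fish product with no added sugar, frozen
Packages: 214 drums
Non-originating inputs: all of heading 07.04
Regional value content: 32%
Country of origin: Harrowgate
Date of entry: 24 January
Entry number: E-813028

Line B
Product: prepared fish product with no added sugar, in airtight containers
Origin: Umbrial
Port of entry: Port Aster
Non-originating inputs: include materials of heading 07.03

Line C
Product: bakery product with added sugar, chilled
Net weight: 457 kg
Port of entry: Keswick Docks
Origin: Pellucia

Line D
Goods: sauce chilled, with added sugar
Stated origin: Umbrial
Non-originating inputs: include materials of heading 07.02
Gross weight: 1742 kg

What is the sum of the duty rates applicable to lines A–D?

80%

Line A: prepared fish product → 07.03; frozen → 07.03.03; with no added sugar → 07.03.03.02. Scheduled 6%. Harrowgate agreement on 07.03: RVC < 40%; Harrowgate agreement on 07.02.02.02: 07.03.03.02 not covered. → 6%.
Line B: prepared fish product → 07.03; in airtight containers → 07.03.02; with no added sugar → 07.03.02.02. Scheduled 25%. Umbrial agreement on 07.02.03.01: 07.03.02.02 not covered. → 25%.
Line C: bakery product → 07.01; chilled → 07.01.03; with added sugar → 07.01.03.01. Scheduled 28%. quota on 07.01.03.01 exhausted → over-quota 39%. → 39%.
Line D: sauce → 07.02; chilled → 07.02.01; with added sugar → 07.02.01.02. Scheduled 26%. quota on 07.02.01.02 open → in-quota 10%; Umbrial agreement on 07.02.03.01: 07.02.01.02 not covered. → 10%.
Sum: 6% + 25% + 39% + 10% = 80%.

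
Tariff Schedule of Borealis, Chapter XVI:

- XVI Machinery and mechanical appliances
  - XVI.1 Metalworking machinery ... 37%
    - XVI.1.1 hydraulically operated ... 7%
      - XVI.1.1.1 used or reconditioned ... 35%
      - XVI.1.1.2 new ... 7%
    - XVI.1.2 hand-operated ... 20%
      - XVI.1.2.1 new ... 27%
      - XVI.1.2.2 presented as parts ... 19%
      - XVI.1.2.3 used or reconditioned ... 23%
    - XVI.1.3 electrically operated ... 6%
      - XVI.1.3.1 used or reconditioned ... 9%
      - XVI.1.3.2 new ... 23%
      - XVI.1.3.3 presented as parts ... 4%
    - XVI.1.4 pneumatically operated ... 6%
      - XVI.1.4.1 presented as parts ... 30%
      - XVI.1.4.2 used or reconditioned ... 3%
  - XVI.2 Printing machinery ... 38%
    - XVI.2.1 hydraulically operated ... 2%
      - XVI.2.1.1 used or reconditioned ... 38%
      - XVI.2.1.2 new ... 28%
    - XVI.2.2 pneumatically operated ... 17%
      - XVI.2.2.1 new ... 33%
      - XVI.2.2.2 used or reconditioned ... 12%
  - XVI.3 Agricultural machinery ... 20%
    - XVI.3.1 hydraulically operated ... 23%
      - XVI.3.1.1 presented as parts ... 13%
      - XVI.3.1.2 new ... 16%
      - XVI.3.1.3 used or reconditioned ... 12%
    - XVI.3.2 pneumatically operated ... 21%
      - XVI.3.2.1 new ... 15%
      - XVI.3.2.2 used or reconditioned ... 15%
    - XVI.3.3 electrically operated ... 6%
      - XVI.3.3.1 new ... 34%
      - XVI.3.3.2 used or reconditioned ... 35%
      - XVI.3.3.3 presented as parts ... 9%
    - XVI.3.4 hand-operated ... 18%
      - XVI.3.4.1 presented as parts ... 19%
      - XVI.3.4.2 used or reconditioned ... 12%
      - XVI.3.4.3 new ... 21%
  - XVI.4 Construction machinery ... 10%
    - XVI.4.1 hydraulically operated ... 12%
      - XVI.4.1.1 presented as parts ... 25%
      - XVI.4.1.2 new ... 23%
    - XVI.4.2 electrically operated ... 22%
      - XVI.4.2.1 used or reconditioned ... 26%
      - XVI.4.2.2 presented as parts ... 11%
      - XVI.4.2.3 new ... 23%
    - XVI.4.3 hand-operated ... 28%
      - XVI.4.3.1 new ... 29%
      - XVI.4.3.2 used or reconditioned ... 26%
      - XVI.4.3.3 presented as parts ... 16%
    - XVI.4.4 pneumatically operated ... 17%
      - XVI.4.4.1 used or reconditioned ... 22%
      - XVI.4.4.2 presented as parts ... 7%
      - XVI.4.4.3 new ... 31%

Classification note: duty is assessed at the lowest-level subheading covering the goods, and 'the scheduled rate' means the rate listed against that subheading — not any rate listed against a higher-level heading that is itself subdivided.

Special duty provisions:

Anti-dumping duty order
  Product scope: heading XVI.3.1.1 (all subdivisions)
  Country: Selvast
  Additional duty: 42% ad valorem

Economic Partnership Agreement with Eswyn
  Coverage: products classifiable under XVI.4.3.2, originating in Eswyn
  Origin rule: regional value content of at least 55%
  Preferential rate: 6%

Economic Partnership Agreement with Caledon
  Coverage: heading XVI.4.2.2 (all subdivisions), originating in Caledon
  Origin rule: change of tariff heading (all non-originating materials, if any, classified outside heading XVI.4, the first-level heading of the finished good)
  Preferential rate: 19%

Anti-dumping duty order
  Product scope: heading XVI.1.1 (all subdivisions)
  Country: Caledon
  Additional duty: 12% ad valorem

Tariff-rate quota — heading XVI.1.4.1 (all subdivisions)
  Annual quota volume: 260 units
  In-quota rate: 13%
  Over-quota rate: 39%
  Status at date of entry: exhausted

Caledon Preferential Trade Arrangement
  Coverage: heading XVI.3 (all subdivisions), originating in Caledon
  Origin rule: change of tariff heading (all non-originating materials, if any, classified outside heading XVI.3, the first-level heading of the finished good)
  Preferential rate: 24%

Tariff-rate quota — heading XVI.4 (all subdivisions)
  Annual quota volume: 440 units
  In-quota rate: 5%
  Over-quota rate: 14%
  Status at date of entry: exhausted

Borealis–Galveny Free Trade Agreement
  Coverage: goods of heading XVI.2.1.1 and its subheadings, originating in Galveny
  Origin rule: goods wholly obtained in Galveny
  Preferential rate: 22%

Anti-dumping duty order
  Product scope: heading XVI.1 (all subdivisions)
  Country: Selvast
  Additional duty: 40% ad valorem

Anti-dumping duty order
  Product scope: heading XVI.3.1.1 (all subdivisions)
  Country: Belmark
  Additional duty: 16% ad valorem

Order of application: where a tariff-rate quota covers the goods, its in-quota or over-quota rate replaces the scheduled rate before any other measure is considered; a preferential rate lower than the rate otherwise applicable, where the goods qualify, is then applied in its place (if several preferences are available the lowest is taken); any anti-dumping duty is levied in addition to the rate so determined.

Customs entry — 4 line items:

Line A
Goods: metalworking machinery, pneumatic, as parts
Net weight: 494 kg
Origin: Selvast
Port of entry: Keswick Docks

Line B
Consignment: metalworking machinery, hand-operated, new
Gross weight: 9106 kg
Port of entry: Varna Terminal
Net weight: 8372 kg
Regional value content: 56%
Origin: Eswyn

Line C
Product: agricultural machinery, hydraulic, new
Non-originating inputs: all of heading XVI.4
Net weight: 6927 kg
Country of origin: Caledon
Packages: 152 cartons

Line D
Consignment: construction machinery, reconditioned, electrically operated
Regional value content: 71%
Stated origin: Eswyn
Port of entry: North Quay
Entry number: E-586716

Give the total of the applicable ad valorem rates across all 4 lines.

Line A: metalworking → XVI.1; pneumatic → XVI.1.4; as parts → XVI.1.4.1. Scheduled 30%. quota on XVI.1.4.1 exhausted → over-quota 39%; anti-dumping (Selvast, XVI.1): +40%; total 39% + 40% = 79%. → 79%.
Line B: metalworking → XVI.1; hand-operated → XVI.1.2; new → XVI.1.2.1. Scheduled 27%. Eswyn agreement on XVI.4.3.2: XVI.1.2.1 not covered. → 27%.
Line C: agricultural → XVI.3; hydraulic → XVI.3.1; new → XVI.3.1.2. Scheduled 16%. Caledon agreement on XVI.4.2.2: XVI.3.1.2 not covered; Caledon agreement on XVI.3: CTH met → 24% available; preference 24% not lower than 16% → no reduction. → 16%.
Line D: construction → XVI.4; electrically operated → XVI.4.2; reconditioned → XVI.4.2.1. Scheduled 26%. quota on XVI.4 exhausted → over-quota 14%; Eswyn agreement on XVI.4.3.2: XVI.4.2.1 not covered. → 14%.
Sum: 79% + 27% + 16% + 14% = 136%.

136%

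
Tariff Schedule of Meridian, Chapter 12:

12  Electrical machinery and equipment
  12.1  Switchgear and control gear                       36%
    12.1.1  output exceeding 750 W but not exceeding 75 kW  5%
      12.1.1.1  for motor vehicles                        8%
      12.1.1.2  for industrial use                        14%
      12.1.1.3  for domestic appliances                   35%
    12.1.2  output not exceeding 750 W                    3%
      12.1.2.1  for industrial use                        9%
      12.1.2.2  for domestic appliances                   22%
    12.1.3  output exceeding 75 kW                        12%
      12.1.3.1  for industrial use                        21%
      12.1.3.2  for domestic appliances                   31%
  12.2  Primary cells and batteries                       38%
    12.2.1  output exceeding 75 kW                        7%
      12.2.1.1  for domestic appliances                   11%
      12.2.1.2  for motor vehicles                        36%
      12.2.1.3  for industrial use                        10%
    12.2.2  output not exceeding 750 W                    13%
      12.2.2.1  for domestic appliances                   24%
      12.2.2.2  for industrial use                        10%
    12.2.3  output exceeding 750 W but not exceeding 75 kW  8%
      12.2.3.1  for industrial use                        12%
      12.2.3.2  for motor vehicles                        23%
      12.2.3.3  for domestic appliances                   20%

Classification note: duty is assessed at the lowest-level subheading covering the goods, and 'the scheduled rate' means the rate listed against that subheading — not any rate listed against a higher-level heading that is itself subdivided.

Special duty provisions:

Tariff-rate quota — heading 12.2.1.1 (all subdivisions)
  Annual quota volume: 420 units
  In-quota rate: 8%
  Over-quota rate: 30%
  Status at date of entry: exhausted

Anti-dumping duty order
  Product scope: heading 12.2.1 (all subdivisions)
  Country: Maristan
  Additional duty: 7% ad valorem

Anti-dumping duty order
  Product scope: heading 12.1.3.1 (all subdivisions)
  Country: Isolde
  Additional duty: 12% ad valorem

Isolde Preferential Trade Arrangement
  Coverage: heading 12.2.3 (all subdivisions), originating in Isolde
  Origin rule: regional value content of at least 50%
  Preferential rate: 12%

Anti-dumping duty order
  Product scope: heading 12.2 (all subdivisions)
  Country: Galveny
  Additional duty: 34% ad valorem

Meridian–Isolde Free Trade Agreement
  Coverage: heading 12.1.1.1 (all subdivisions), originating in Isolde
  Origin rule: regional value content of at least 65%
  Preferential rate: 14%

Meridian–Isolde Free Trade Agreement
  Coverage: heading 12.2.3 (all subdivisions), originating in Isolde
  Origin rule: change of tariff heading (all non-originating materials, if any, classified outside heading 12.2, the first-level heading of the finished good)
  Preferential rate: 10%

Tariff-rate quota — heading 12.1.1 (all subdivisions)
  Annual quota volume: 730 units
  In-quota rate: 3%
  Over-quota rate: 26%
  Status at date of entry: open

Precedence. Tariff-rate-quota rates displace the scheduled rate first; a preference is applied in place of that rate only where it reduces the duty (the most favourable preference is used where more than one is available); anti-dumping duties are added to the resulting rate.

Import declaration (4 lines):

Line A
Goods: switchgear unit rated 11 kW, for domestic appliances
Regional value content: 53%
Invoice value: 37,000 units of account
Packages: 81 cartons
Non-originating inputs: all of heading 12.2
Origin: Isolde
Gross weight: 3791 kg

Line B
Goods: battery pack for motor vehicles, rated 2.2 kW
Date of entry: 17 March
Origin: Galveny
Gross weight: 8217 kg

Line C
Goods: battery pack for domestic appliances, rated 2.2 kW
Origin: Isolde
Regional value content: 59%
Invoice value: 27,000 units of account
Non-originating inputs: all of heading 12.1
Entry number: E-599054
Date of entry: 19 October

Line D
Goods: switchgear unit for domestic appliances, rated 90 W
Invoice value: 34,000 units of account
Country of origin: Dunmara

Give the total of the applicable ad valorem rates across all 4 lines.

Line A: switchgear unit → 12.1; rated 11 kW → 12.1.1; for domestic appliances → 12.1.1.3. Scheduled 35%. quota on 12.1.1 open → in-quota 3%; Isolde agreement on 12.2.3: 12.1.1.3 not covered; Isolde agreement on 12.1.1.1: 12.1.1.3 not covered; Isolde agreement on 12.2.3: 12.1.1.3 not covered. → 3%.
Line B: battery pack → 12.2; rated 2.2 kW → 12.2.3; for motor vehicles → 12.2.3.2. Scheduled 23%. anti-dumping (Galveny, 12.2): +34%; total 23% + 34% = 57%. → 57%.
Line C: battery pack → 12.2; rated 2.2 kW → 12.2.3; for domestic appliances → 12.2.3.3. Scheduled 20%. Isolde agreement on 12.2.3: RVC ≥ 50% → 12% available; Isolde agreement on 12.1.1.1: 12.2.3.3 not covered; Isolde agreement on 12.2.3: CTH met → 10% available; preferential 10%. → 10%.
Line D: switchgear unit → 12.1; rated 90 W → 12.1.2; for domestic appliances → 12.1.2.2. Scheduled 22%. No special measure applies. → 22%.
Sum: 3% + 57% + 10% + 22% = 92%.

92%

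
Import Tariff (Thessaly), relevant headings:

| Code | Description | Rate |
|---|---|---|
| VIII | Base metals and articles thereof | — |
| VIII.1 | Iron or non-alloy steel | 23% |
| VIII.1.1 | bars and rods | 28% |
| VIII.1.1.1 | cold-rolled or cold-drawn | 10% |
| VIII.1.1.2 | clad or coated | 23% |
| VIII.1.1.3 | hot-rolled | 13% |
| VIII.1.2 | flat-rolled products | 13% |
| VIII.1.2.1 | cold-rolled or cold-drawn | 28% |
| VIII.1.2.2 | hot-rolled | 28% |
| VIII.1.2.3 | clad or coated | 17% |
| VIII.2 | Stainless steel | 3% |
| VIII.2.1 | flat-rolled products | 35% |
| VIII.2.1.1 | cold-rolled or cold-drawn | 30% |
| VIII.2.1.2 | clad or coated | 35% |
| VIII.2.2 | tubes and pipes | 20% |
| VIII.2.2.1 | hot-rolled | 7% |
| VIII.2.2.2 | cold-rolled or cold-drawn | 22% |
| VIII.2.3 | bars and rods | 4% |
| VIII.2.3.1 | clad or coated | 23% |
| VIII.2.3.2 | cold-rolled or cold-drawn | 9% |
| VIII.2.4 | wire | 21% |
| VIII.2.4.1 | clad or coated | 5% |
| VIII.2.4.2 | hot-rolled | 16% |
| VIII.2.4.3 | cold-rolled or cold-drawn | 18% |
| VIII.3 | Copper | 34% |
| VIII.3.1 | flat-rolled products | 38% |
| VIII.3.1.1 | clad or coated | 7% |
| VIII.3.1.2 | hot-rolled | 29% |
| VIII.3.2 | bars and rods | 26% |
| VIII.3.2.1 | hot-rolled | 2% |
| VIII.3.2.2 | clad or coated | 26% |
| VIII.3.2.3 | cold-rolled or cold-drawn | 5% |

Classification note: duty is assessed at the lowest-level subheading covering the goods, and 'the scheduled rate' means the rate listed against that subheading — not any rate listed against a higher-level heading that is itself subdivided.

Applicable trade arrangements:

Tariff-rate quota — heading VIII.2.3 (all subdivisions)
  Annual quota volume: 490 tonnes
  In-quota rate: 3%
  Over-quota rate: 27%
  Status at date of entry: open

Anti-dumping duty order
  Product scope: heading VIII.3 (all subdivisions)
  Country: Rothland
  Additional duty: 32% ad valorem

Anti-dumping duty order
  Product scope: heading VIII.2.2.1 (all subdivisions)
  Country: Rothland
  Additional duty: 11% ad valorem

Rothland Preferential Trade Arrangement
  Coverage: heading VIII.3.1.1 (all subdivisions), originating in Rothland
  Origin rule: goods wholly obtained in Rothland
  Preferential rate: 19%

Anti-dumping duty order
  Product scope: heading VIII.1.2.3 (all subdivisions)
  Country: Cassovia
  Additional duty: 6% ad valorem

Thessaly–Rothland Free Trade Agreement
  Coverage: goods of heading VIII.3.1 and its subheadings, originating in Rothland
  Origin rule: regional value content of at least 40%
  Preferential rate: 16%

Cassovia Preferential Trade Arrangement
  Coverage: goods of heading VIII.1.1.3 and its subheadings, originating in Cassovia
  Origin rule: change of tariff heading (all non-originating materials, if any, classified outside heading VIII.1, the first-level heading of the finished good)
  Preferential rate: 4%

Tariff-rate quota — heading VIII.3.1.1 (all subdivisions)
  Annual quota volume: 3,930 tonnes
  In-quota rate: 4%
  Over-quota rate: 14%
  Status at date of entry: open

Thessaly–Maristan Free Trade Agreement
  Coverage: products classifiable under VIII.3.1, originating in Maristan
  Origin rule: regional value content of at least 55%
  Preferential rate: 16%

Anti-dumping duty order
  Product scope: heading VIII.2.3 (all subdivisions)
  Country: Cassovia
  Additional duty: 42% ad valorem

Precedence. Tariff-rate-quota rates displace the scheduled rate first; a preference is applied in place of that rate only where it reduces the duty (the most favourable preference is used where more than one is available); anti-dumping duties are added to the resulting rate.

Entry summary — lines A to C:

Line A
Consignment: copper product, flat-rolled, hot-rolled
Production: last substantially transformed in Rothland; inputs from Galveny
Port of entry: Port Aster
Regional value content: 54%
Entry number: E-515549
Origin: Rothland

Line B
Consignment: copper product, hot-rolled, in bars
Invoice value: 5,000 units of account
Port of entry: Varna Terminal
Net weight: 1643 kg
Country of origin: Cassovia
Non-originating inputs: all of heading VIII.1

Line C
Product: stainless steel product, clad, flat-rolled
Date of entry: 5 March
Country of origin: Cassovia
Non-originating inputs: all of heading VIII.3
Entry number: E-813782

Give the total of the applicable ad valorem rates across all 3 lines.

85%

Line A: copper → VIII.3; flat-rolled → VIII.3.1; hot-rolled → VIII.3.1.2. Scheduled 29%. Rothland agreement on VIII.3.1.1: VIII.3.1.2 not covered; Rothland agreement on VIII.3.1: RVC ≥ 40% → 16% available; preferential 16%; anti-dumping (Rothland, VIII.3): +32%; total 16% + 32% = 48%. → 48%.
Line B: copper → VIII.3; in bars → VIII.3.2; hot-rolled → VIII.3.2.1. Scheduled 2%. Cassovia agreement on VIII.1.1.3: VIII.3.2.1 not covered. → 2%.
Line C: stainless steel → VIII.2; flat-rolled → VIII.2.1; clad → VIII.2.1.2. Scheduled 35%. Cassovia agreement on VIII.1.1.3: VIII.2.1.2 not covered. → 35%.
Sum: 48% + 2% + 35% = 85%.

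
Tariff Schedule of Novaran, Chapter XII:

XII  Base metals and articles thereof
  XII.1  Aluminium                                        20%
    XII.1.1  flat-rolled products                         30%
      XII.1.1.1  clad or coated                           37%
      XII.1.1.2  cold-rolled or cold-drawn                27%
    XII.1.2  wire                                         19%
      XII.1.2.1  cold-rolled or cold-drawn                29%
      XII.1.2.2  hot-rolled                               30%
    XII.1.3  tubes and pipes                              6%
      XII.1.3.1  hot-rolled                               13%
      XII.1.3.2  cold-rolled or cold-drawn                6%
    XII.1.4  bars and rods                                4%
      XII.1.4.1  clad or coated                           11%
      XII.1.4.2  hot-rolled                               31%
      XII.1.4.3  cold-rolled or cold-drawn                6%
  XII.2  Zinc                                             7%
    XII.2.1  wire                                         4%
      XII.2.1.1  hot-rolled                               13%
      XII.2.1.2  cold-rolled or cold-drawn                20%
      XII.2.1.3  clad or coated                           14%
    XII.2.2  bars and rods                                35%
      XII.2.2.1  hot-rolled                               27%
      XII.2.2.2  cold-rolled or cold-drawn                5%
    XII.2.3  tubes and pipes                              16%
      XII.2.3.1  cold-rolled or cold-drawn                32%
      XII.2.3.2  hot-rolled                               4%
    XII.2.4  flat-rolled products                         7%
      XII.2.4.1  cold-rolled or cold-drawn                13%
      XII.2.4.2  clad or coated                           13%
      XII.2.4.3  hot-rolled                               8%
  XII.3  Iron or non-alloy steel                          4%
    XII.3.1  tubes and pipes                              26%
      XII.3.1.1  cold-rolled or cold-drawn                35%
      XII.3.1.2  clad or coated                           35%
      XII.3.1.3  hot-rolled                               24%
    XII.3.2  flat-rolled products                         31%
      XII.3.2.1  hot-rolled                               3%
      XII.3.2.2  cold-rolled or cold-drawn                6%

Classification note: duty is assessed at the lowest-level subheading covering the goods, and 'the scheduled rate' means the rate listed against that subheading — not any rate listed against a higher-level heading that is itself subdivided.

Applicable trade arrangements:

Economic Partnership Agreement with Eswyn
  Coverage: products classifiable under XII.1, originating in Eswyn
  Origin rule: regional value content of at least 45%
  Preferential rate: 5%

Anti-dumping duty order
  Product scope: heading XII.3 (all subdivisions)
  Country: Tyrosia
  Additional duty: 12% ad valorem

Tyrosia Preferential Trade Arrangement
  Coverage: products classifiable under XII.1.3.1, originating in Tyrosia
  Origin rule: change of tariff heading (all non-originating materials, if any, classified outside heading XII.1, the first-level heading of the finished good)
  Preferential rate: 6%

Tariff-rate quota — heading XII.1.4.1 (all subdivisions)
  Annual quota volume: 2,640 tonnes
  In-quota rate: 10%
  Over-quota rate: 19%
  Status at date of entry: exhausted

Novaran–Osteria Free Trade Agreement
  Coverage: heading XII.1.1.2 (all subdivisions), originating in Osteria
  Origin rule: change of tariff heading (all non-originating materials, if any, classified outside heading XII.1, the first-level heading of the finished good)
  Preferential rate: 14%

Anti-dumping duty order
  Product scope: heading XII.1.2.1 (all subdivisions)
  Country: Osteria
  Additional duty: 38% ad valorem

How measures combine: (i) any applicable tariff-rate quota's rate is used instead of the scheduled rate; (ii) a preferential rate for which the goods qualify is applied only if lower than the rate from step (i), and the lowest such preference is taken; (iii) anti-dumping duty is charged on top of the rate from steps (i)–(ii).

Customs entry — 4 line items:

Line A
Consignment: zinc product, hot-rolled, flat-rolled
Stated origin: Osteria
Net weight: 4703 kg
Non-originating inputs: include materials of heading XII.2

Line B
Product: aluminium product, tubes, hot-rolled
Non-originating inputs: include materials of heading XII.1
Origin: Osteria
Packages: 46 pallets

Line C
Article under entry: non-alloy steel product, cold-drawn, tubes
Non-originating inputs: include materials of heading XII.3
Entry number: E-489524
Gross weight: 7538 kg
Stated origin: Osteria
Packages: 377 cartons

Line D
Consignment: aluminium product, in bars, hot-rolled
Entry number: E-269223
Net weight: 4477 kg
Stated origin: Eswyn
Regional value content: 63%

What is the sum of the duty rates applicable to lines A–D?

Line A: zinc → XII.2; flat-rolled → XII.2.4; hot-rolled → XII.2.4.3. Scheduled 8%. Osteria agreement on XII.1.1.2: XII.2.4.3 not covered. → 8%.
Line B: aluminium → XII.1; tubes → XII.1.3; hot-rolled → XII.1.3.1. Scheduled 13%. Osteria agreement on XII.1.1.2: XII.1.3.1 not covered. → 13%.
Line C: non-alloy steel → XII.3; tubes → XII.3.1; cold-drawn → XII.3.1.1. Scheduled 35%. Osteria agreement on XII.1.1.2: XII.3.1.1 not covered. → 35%.
Line D: aluminium → XII.1; in bars → XII.1.4; hot-rolled → XII.1.4.2. Scheduled 31%. Eswyn agreement on XII.1: RVC ≥ 45% → 5% available; preferential 5%. → 5%.
Sum: 8% + 13% + 35% + 5% = 61%.

61%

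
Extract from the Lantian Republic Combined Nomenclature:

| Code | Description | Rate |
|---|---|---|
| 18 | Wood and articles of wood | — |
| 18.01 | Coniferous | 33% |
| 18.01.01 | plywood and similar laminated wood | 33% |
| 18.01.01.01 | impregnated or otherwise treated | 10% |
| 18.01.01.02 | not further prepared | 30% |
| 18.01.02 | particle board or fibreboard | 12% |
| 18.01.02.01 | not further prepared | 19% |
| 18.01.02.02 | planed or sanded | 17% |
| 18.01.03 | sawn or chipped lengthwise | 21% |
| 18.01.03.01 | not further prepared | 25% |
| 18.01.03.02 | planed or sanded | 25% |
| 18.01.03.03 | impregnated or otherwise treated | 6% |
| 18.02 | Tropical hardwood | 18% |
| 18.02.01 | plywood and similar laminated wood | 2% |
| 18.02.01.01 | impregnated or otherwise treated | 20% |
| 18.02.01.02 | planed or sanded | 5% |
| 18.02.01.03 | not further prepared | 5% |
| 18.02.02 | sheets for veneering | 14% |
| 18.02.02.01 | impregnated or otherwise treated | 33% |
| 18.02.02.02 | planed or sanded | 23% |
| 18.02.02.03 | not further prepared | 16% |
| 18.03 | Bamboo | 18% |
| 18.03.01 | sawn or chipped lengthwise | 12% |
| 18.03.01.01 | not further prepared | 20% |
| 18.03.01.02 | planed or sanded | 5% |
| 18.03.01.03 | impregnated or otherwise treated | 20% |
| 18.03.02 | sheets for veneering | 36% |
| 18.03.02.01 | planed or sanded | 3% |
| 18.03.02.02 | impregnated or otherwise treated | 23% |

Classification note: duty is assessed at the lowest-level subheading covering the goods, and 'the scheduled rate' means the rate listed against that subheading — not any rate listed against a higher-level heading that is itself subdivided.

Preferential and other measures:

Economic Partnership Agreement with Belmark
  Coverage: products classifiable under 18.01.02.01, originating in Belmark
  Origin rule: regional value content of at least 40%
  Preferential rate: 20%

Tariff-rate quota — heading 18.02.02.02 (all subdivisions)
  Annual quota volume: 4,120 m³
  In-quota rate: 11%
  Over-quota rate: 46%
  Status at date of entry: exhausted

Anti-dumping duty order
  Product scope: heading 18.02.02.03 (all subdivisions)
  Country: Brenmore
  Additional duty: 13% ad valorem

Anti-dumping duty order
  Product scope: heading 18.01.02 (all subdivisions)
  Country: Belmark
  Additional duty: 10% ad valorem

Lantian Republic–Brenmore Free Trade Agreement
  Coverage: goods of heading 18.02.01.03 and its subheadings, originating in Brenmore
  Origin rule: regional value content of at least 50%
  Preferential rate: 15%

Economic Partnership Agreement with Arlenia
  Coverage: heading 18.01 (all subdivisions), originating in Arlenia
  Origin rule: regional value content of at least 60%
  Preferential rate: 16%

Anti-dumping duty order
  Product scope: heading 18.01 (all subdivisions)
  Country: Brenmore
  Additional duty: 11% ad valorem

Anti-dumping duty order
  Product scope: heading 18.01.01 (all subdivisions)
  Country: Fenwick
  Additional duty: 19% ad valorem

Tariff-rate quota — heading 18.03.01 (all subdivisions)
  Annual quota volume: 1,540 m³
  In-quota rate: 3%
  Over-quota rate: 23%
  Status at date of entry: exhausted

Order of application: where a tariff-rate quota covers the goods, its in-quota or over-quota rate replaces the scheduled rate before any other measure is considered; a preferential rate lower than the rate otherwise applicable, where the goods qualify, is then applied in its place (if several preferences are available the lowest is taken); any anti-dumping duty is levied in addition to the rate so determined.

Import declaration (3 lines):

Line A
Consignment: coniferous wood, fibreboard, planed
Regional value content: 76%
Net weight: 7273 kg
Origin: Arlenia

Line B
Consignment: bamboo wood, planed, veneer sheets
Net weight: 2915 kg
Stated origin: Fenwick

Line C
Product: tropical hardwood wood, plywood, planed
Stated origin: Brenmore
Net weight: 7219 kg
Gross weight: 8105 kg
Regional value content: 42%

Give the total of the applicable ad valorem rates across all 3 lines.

Line A: coniferous → 18.01; fibreboard → 18.01.02; planed → 18.01.02.02. Scheduled 17%. Arlenia agreement on 18.01: RVC ≥ 60% → 16% available; preferential 16%. → 16%.
Line B: bamboo → 18.03; veneer sheets → 18.03.02; planed → 18.03.02.01. Scheduled 3%. No special measure applies. → 3%.
Line C: tropical hardwood → 18.02; plywood → 18.02.01; planed → 18.02.01.02. Scheduled 5%. Brenmore agreement on 18.02.01.03: 18.02.01.02 not covered. → 5%.
Sum: 16% + 3% + 5% = 24%.

24%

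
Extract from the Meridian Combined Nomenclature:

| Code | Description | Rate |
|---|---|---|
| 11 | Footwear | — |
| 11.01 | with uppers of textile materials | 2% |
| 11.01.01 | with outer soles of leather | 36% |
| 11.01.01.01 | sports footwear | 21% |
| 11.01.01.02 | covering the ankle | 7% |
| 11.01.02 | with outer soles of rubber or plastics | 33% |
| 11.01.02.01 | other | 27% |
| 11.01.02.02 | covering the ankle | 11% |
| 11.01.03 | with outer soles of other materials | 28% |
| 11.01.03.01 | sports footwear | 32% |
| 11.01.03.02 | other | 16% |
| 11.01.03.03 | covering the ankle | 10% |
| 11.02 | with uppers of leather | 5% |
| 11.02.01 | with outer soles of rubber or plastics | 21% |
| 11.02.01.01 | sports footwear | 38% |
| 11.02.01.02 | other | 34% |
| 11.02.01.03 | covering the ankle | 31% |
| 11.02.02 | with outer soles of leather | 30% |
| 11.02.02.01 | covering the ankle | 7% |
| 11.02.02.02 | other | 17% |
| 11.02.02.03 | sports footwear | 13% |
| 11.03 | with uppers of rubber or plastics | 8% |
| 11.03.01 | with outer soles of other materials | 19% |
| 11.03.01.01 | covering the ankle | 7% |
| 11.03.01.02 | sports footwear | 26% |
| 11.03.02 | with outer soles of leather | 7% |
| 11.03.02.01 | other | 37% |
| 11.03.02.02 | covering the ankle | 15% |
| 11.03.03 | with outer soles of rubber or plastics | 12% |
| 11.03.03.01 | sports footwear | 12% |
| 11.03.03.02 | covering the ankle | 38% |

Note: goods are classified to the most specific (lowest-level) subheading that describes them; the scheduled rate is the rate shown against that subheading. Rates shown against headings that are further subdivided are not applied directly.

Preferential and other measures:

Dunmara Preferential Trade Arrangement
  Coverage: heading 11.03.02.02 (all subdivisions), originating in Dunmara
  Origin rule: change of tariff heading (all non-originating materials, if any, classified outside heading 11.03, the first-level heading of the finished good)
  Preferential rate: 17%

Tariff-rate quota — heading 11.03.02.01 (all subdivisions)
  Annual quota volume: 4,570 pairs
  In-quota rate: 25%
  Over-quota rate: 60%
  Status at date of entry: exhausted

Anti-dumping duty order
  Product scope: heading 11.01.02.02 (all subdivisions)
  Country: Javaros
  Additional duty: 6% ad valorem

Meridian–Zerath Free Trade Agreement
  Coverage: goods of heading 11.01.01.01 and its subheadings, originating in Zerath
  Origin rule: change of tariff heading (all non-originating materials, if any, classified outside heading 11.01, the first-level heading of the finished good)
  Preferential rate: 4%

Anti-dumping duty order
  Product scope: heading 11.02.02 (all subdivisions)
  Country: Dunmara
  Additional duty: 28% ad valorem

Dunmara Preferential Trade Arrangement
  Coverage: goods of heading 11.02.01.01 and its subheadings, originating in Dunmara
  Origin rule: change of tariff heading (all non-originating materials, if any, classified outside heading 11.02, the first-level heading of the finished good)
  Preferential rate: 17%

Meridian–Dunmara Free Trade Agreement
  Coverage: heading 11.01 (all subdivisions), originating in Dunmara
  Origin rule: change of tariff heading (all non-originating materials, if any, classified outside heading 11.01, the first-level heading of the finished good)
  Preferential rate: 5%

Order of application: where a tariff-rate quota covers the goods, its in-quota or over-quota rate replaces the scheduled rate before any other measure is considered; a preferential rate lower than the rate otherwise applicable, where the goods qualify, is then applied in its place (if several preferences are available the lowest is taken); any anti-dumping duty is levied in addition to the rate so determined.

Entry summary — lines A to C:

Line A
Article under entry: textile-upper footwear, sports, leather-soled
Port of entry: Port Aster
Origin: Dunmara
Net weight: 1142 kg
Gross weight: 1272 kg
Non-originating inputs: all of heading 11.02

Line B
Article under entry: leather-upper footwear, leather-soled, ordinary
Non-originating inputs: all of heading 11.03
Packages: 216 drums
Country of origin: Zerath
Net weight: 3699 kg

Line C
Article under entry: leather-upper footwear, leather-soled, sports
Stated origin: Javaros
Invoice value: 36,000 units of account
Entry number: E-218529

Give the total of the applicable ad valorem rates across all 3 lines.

Line A: textile-upper → 11.01; leather-soled → 11.01.01; sports → 11.01.01.01. Scheduled 21%. Dunmara agreement on 11.03.02.02: 11.01.01.01 not covered; Dunmara agreement on 11.02.01.01: 11.01.01.01 not covered; Dunmara agreement on 11.01: CTH met → 5% available; preferential 5%. → 5%.
Line B: leather-upper → 11.02; leather-soled → 11.02.02; ordinary → 11.02.02.02. Scheduled 17%. Zerath agreement on 11.01.01.01: 11.02.02.02 not covered. → 17%.
Line C: leather-upper → 11.02; leather-soled → 11.02.02; sports → 11.02.02.03. Scheduled 13%. No special measure applies. → 13%.
Sum: 5% + 17% + 13% = 35%.

35%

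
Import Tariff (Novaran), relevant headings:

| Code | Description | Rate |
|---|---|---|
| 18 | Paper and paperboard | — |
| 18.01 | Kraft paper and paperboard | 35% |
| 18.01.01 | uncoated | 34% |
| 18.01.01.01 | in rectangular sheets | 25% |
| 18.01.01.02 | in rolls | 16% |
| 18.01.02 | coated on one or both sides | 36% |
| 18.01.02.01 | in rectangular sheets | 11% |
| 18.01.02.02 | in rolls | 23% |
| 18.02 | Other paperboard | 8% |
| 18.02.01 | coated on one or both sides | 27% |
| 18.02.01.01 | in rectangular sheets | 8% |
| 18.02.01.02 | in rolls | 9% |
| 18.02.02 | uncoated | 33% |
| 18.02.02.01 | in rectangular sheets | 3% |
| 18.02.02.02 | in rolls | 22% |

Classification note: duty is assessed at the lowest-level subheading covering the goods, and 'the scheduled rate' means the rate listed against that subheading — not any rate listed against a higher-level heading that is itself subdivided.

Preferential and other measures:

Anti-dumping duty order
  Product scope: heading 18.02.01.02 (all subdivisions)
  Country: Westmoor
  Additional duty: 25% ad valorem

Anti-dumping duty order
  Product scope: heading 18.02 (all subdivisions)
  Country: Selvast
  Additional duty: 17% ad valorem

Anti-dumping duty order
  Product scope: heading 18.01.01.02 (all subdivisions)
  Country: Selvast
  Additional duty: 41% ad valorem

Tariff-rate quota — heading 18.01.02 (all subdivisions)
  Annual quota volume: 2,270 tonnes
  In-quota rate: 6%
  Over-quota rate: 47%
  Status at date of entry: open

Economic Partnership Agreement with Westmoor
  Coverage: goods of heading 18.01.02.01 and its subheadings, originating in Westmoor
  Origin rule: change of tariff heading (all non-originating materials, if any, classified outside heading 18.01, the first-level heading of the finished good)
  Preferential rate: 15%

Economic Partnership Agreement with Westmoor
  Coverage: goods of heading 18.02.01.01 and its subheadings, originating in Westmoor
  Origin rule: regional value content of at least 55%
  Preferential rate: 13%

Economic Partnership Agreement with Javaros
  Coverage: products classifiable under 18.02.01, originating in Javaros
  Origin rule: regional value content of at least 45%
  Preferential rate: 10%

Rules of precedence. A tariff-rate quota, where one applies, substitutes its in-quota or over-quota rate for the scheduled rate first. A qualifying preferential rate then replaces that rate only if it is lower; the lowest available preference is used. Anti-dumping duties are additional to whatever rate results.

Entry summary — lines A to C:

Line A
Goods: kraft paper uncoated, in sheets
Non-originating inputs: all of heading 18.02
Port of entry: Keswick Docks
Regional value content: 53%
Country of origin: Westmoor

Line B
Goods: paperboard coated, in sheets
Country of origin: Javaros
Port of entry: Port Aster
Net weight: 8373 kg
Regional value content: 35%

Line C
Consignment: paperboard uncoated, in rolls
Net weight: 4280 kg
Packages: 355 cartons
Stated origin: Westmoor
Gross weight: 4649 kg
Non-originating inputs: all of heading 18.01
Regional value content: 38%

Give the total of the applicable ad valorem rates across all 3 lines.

Line A: kraft paper → 18.01; uncoated → 18.01.01; in sheets → 18.01.01.01. Scheduled 25%. Westmoor agreement on 18.01.02.01: 18.01.01.01 not covered; Westmoor agreement on 18.02.01.01: 18.01.01.01 not covered. → 25%.
Line B: paperboard → 18.02; coated → 18.02.01; in sheets → 18.02.01.01. Scheduled 8%. Javaros agreement on 18.02.01: RVC < 45%. → 8%.
Line C: paperboard → 18.02; uncoated → 18.02.02; in rolls → 18.02.02.02. Scheduled 22%. Westmoor agreement on 18.01.02.01: 18.02.02.02 not covered; Westmoor agreement on 18.02.01.01: 18.02.02.02 not covered. → 22%.
Sum: 25% + 8% + 22% = 55%.

55%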